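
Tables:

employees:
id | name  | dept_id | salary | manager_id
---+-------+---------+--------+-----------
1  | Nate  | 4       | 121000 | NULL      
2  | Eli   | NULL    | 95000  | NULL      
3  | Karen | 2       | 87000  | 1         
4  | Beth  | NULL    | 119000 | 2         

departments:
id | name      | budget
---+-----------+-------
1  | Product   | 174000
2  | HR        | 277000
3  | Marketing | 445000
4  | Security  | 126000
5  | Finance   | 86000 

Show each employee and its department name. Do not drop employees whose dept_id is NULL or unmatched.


LEFT JOIN keeps every row from employees (the left table); where dept_id has no match in departments, the department columns become NULL. Walk through each employee:
  - employee 1 (Nate): dept_id=4 -> matches Security
  - employee 2 (Eli): dept_id=NULL, no match -> kept with NULL
  - employee 3 (Karen): dept_id=2 -> matches HR
  - employee 4 (Beth): dept_id=NULL, no match -> kept with NULL
All 4 rows appear; 2 have NULL department.

SQL:
SELECT a.name, b.name AS department
FROM employees a
LEFT JOIN departments b ON a.dept_id = b.id

Result:
name  | department
------+-----------
Nate  | Security  
Eli   | NULL      
Karen | HR        
Beth  | NULL      


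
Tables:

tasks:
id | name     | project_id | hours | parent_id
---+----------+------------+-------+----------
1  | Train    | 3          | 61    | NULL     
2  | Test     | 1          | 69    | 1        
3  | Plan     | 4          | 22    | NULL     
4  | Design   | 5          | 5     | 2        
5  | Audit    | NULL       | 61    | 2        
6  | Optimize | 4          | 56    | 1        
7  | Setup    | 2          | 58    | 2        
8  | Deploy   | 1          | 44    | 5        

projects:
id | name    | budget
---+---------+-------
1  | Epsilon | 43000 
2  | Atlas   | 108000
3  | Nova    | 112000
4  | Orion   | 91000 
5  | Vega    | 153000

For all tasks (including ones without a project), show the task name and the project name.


LEFT JOIN keeps every row from tasks (the left table); where project_id has no match in projects, the project columns become NULL. Walk through each task:
  - task 1 (Train): project_id=3 -> matches Nova
  - task 2 (Test): project_id=1 -> matches Epsilon
  - task 3 (Plan): project_id=4 -> matches Orion
  - task 4 (Design): project_id=5 -> matches Vega
  - task 5 (Audit): project_id=NULL, no match -> kept with NULL
  - task 6 (Optimize): project_id=4 -> matches Orion
  - task 7 (Setup): project_id=2 -> matches Atlas
  - task 8 (Deploy): project_id=1 -> matches Epsilon
All 8 rows appear; 1 has NULL project.

SQL:
SELECT a.name, b.name AS project
FROM tasks a
LEFT JOIN projects b ON a.project_id = b.id

Result:
name     | project
---------+--------
Train    | Nova   
Test     | Epsilon
Plan     | Orion  
Design   | Vega   
Audit    | NULL   
Optimize | Orion  
Setup    | Atlas  
Deploy   | Epsilon


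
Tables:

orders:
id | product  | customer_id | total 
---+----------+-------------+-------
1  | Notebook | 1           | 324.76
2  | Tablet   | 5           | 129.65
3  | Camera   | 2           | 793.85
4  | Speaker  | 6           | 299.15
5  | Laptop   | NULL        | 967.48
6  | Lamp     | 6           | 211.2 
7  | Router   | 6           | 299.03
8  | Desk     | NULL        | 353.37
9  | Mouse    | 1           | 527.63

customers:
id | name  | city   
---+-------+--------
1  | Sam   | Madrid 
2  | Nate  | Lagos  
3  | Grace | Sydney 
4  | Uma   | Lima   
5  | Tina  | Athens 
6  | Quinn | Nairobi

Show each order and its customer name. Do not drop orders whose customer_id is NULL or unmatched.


LEFT JOIN keeps every row from orders (the left table); where customer_id has no match in customers, the customer columns become NULL. Walk through each order:
  - order 1 (Notebook): customer_id=1 -> matches Sam
  - order 2 (Tablet): customer_id=5 -> matches Tina
  - order 3 (Camera): customer_id=2 -> matches Nate
  - order 4 (Speaker): customer_id=6 -> matches Quinn
  - order 5 (Laptop): customer_id=NULL, no match -> kept with NULL
  - order 6 (Lamp): customer_id=6 -> matches Quinn
  - order 7 (Router): customer_id=6 -> matches Quinn
  - order 8 (Desk): customer_id=NULL, no match -> kept with NULL
  - order 9 (Mouse): customer_id=1 -> matches Sam
All 9 rows appear; 2 have NULL customer.

SQL:
SELECT a.product, b.name AS customer
FROM orders a
LEFT JOIN customers b ON a.customer_id = b.id

Result:
product  | customer
---------+---------
Notebook | Sam     
Tablet   | Tina    
Camera   | Nate    
Speaker  | Quinn   
Laptop   | NULL    
Lamp     | Quinn   
Router   | Quinn   
Desk     | NULL    
Mouse    | Sam     


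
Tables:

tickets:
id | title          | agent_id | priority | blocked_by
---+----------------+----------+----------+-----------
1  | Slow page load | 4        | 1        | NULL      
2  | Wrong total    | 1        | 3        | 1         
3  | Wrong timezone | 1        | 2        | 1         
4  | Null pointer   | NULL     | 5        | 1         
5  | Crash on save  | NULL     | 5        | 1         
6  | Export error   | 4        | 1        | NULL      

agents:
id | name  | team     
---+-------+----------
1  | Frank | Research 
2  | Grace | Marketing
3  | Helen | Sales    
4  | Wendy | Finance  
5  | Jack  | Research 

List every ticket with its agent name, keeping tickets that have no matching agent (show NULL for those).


LEFT JOIN keeps every row from tickets (the left table); where agent_id has no match in agents, the agent columns become NULL. Walk through each ticket:
  - ticket 1 (Slow page load): agent_id=4 -> matches Wendy
  - ticket 2 (Wrong total): agent_id=1 -> matches Frank
  - ticket 3 (Wrong timezone): agent_id=1 -> matches Frank
  - ticket 4 (Null pointer): agent_id=NULL, no match -> kept with NULL
  - ticket 5 (Crash on save): agent_id=NULL, no match -> kept with NULL
  - ticket 6 (Export error): agent_id=4 -> matches Wendy
All 6 rows appear; 2 have NULL agent.

SQL:
SELECT a.title, b.name AS agent
FROM tickets a
LEFT JOIN agents b ON a.agent_id = b.id

Result:
title          | agent
---------------+------
Slow page load | Wendy
Wrong total    | Frank
Wrong timezone | Frank
Null pointer   | NULL 
Crash on save  | NULL 
Export error   | Wendy


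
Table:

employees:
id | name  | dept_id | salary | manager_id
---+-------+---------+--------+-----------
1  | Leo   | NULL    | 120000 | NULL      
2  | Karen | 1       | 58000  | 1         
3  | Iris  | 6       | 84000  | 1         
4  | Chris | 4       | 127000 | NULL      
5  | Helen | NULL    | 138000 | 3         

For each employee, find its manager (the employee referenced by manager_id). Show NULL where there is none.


This is a self-join: employees is joined to a second copy of itself, matching each row's manager_id to another row's id. Use LEFT JOIN so rows with manager_id=NULL are kept.
  - employee 1 (Leo): manager_id=NULL -> NULL
  - employee 2 (Karen): manager_id=1 -> Leo
  - employee 3 (Iris): manager_id=1 -> Leo
  - employee 4 (Chris): manager_id=NULL -> NULL
  - employee 5 (Helen): manager_id=3 -> Iris

SQL:
SELECT a.name AS item, b.name AS manager
FROM employees a
LEFT JOIN employees b ON a.manager_id = b.id

Result:
item  | manager
------+--------
Leo   | NULL   
Karen | Leo    
Iris  | Leo    
Chris | NULL   
Helen | Iris   


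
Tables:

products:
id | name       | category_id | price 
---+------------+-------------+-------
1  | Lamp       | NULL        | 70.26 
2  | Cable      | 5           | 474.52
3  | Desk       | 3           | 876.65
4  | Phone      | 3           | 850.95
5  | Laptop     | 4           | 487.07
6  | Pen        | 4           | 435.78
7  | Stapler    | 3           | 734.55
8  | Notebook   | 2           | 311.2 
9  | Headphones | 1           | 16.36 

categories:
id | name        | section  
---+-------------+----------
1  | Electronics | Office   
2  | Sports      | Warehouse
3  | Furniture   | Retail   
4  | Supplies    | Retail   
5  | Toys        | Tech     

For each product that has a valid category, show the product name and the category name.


INNER JOIN keeps only products rows whose category_id matches an id in categories. Walk through each product:
  - product 1 (Lamp): category_id=NULL, no match -> dropped
  - product 2 (Cable): category_id=5 -> matches Toys
  - product 3 (Desk): category_id=3 -> matches Furniture
  - product 4 (Phone): category_id=3 -> matches Furniture
  - product 5 (Laptop): category_id=4 -> matches Supplies
  - product 6 (Pen): category_id=4 -> matches Supplies
  - product 7 (Stapler): category_id=3 -> matches Furniture
  - product 8 (Notebook): category_id=2 -> matches Sports
  - product 9 (Headphones): category_id=1 -> matches Electronics
So 1 of 9 rows is dropped.

SQL:
SELECT a.name, b.name AS category
FROM products a
INNER JOIN categories b ON a.category_id = b.id

Result:
name       | category   
-----------+------------
Cable      | Toys       
Desk       | Furniture  
Phone      | Furniture  
Laptop     | Supplies   
Pen        | Supplies   
Stapler    | Furniture  
Notebook   | Sports     
Headphones | Electronics


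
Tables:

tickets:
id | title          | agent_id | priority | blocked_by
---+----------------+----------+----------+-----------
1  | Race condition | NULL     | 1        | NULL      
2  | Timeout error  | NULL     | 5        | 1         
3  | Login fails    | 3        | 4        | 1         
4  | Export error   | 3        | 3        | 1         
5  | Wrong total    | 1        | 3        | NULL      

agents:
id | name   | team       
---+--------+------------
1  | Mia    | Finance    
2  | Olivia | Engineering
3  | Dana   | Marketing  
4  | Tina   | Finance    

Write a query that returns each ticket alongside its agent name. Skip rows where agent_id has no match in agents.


INNER JOIN keeps only tickets rows whose agent_id matches an id in agents. Walk through each ticket:
  - ticket 1 (Race condition): agent_id=NULL, no match -> dropped
  - ticket 2 (Timeout error): agent_id=NULL, no match -> dropped
  - ticket 3 (Login fails): agent_id=3 -> matches Dana
  - ticket 4 (Export error): agent_id=3 -> matches Dana
  - ticket 5 (Wrong total): agent_id=1 -> matches Mia
So 2 of 5 rows are dropped.

SQL:
SELECT a.title, b.name AS agent
FROM tickets a
INNER JOIN agents b ON a.agent_id = b.id

Result:
title        | agent
-------------+------
Login fails  | Dana 
Export error | Dana 
Wrong total  | Mia  


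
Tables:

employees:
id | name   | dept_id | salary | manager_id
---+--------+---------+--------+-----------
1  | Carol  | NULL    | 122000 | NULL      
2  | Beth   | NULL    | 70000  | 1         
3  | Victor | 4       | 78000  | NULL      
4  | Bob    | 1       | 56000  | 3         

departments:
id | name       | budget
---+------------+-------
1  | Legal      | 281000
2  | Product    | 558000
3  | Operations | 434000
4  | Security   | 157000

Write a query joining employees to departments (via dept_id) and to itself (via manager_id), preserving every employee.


Two LEFT JOINs from the same base table employees: one to departments via dept_id, one to employees itself via manager_id. Both are LEFT so every employee is preserved.
Match against departments:
  - employee 1 (Carol): dept_id=NULL, no match -> kept with NULL
  - employee 2 (Beth): dept_id=NULL, no match -> kept with NULL
  - employee 3 (Victor): dept_id=4 -> matches Security
  - employee 4 (Bob): dept_id=1 -> matches Legal
Match against employees (self):
  - employee 1 (Carol): manager_id=NULL -> NULL
  - employee 2 (Beth): manager_id=1 -> Carol
  - employee 3 (Victor): manager_id=NULL -> NULL
  - employee 4 (Bob): manager_id=3 -> Victor

SQL:
SELECT a.name, b.name AS department, c.name AS manager
FROM employees a
LEFT JOIN departments b ON a.dept_id = b.id
LEFT JOIN employees c ON a.manager_id = c.id

Result:
name   | department | manager
-------+------------+--------
Carol  | NULL       | NULL   
Beth   | NULL       | Carol  
Victor | Security   | NULL   
Bob    | Legal      | Victor 


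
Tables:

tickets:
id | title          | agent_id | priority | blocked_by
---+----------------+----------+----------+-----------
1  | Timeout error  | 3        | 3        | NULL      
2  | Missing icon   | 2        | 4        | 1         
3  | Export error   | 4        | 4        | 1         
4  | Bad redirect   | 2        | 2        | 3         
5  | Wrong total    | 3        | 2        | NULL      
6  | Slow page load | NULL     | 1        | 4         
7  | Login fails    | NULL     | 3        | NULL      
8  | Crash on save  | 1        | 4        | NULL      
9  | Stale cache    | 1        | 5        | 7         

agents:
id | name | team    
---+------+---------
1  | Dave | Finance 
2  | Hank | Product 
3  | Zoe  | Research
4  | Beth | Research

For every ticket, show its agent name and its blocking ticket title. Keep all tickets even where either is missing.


Two LEFT JOINs from the same base table tickets: one to agents via agent_id, one to tickets itself via blocked_by. Both are LEFT so every ticket is preserved.
Match against agents:
  - ticket 1 (Timeout error): agent_id=3 -> matches Zoe
  - ticket 2 (Missing icon): agent_id=2 -> matches Hank
  - ticket 3 (Export error): agent_id=4 -> matches Beth
  - ticket 4 (Bad redirect): agent_id=2 -> matches Hank
  - ticket 5 (Wrong total): agent_id=3 -> matches Zoe
  - ticket 6 (Slow page load): agent_id=NULL, no match -> kept with NULL
  - ticket 7 (Login fails): agent_id=NULL, no match -> kept with NULL
  - ticket 8 (Crash on save): agent_id=1 -> matches Dave
  - ticket 9 (Stale cache): agent_id=1 -> matches Dave
Match against tickets (self):
  - ticket 1 (Timeout error): blocked_by=NULL -> NULL
  - ticket 2 (Missing icon): blocked_by=1 -> Timeout error
  - ticket 3 (Export error): blocked_by=1 -> Timeout error
  - ticket 4 (Bad redirect): blocked_by=3 -> Export error
  - ticket 5 (Wrong total): blocked_by=NULL -> NULL
  - ticket 6 (Slow page load): blocked_by=4 -> Bad redirect
  - ticket 7 (Login fails): blocked_by=NULL -> NULL
  - ticket 8 (Crash on save): blocked_by=NULL -> NULL
  - ticket 9 (Stale cache): blocked_by=7 -> Login fails

SQL:
SELECT a.title, b.name AS agent, c.title AS blocked_by
FROM tickets a
LEFT JOIN agents b ON a.agent_id = b.id
LEFT JOIN tickets c ON a.blocked_by = c.id

Result:
title          | agent | blocked_by   
---------------+-------+--------------
Timeout error  | Zoe   | NULL         
Missing icon   | Hank  | Timeout error
Export error   | Beth  | Timeout error
Bad redirect   | Hank  | Export error 
Wrong total    | Zoe   | NULL         
Slow page load | NULL  | Bad redirect 
Login fails    | NULL  | NULL         
Crash on save  | Dave  | NULL         
Stale cache    | Dave  | Login fails  


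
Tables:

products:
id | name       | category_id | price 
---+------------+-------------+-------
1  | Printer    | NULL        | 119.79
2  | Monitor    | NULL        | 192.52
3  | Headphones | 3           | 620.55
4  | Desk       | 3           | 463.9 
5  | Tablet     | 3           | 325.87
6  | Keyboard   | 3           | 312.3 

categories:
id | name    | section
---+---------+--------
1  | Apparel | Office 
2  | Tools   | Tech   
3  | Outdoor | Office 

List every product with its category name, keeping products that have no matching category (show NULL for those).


LEFT JOIN keeps every row from products (the left table); where category_id has no match in categories, the category columns become NULL. Walk through each product:
  - product 1 (Printer): category_id=NULL, no match -> kept with NULL
  - product 2 (Monitor): category_id=NULL, no match -> kept with NULL
  - product 3 (Headphones): category_id=3 -> matches Outdoor
  - product 4 (Desk): category_id=3 -> matches Outdoor
  - product 5 (Tablet): category_id=3 -> matches Outdoor
  - product 6 (Keyboard): category_id=3 -> matches Outdoor
All 6 rows appear; 2 have NULL category.

SQL:
SELECT a.name, b.name AS category
FROM products a
LEFT JOIN categories b ON a.category_id = b.id

Result:
name       | category
-----------+---------
Printer    | NULL    
Monitor    | NULL    
Headphones | Outdoor 
Desk       | Outdoor 
Tablet     | Outdoor 
Keyboard   | Outdoor 


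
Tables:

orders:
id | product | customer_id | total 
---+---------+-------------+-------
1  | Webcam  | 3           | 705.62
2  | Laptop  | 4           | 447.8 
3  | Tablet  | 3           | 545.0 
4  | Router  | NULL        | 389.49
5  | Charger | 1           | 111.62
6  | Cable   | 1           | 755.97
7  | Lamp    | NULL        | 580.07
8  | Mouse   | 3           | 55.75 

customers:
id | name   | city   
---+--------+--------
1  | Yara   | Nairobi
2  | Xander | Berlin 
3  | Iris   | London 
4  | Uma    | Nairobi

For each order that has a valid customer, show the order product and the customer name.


INNER JOIN keeps only orders rows whose customer_id matches an id in customers. Walk through each order:
  - order 1 (Webcam): customer_id=3 -> matches Iris
  - order 2 (Laptop): customer_id=4 -> matches Uma
  - order 3 (Tablet): customer_id=3 -> matches Iris
  - order 4 (Router): customer_id=NULL, no match -> dropped
  - order 5 (Charger): customer_id=1 -> matches Yara
  - order 6 (Cable): customer_id=1 -> matches Yara
  - order 7 (Lamp): customer_id=NULL, no match -> dropped
  - order 8 (Mouse): customer_id=3 -> matches Iris
So 2 of 8 rows are dropped.

SQL:
SELECT a.product, b.name AS customer
FROM orders a
INNER JOIN customers b ON a.customer_id = b.id

Result:
product | customer
--------+---------
Webcam  | Iris    
Laptop  | Uma     
Tablet  | Iris    
Charger | Yara    
Cable   | Yara    
Mouse   | Iris    


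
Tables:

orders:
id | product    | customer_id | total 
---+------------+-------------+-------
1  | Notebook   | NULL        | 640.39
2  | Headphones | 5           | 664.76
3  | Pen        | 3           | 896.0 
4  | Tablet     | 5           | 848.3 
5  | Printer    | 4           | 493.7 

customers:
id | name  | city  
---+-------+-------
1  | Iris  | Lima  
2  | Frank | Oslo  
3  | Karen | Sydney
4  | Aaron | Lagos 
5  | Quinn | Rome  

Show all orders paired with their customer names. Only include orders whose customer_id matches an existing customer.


INNER JOIN keeps only orders rows whose customer_id matches an id in customers. Walk through each order:
  - order 1 (Notebook): customer_id=NULL, no match -> dropped
  - order 2 (Headphones): customer_id=5 -> matches Quinn
  - order 3 (Pen): customer_id=3 -> matches Karen
  - order 4 (Tablet): customer_id=5 -> matches Quinn
  - order 5 (Printer): customer_id=4 -> matches Aaron
So 1 of 5 rows is dropped.

SQL:
SELECT a.product, b.name AS customer
FROM orders a
INNER JOIN customers b ON a.customer_id = b.id

Result:
product    | customer
-----------+---------
Headphones | Quinn   
Pen        | Karen   
Tablet     | Quinn   
Printer    | Aaron   


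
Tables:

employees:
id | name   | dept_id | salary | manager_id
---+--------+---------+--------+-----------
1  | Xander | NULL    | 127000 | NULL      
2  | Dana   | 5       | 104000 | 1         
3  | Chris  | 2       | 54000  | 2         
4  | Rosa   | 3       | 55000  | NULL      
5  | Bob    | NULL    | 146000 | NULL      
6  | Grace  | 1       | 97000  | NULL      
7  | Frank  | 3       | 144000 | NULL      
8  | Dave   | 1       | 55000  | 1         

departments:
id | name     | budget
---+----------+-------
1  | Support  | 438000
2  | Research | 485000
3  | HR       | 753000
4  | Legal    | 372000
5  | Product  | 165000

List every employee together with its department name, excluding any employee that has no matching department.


INNER JOIN keeps only employees rows whose dept_id matches an id in departments. Walk through each employee:
  - employee 1 (Xander): dept_id=NULL, no match -> dropped
  - employee 2 (Dana): dept_id=5 -> matches Product
  - employee 3 (Chris): dept_id=2 -> matches Research
  - employee 4 (Rosa): dept_id=3 -> matches HR
  - employee 5 (Bob): dept_id=NULL, no match -> dropped
  - employee 6 (Grace): dept_id=1 -> matches Support
  - employee 7 (Frank): dept_id=3 -> matches HR
  - employee 8 (Dave): dept_id=1 -> matches Support
So 2 of 8 rows are dropped.

SQL:
SELECT a.name, b.name AS department
FROM employees a
INNER JOIN departments b ON a.dept_id = b.id

Result:
name  | department
------+-----------
Dana  | Product   
Chris | Research  
Rosa  | HR        
Grace | Support   
Frank | HR        
Dave  | Support   


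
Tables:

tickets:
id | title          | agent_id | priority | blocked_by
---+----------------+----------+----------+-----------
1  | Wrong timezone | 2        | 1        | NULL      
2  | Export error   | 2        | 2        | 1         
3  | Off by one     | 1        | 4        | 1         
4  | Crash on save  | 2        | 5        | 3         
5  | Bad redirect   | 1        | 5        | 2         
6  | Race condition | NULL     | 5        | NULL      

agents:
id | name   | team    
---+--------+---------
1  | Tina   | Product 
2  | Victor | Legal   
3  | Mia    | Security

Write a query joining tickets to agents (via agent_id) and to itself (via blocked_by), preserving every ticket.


Two LEFT JOINs from the same base table tickets: one to agents via agent_id, one to tickets itself via blocked_by. Both are LEFT so every ticket is preserved.
Match against agents:
  - ticket 1 (Wrong timezone): agent_id=2 -> matches Victor
  - ticket 2 (Export error): agent_id=2 -> matches Victor
  - ticket 3 (Off by one): agent_id=1 -> matches Tina
  - ticket 4 (Crash on save): agent_id=2 -> matches Victor
  - ticket 5 (Bad redirect): agent_id=1 -> matches Tina
  - ticket 6 (Race condition): agent_id=NULL, no match -> kept with NULL
Match against tickets (self):
  - ticket 1 (Wrong timezone): blocked_by=NULL -> NULL
  - ticket 2 (Export error): blocked_by=1 -> Wrong timezone
  - ticket 3 (Off by one): blocked_by=1 -> Wrong timezone
  - ticket 4 (Crash on save): blocked_by=3 -> Off by one
  - ticket 5 (Bad redirect): blocked_by=2 -> Export error
  - ticket 6 (Race condition): blocked_by=NULL -> NULL

SQL:
SELECT a.title, b.name AS agent, c.title AS blocked_by
FROM tickets a
LEFT JOIN agents b ON a.agent_id = b.id
LEFT JOIN tickets c ON a.blocked_by = c.id

Result:
title          | agent  | blocked_by    
---------------+--------+---------------
Wrong timezone | Victor | NULL          
Export error   | Victor | Wrong timezone
Off by one     | Tina   | Wrong timezone
Crash on save  | Victor | Off by one    
Bad redirect   | Tina   | Export error  
Race condition | NULL   | NULL          


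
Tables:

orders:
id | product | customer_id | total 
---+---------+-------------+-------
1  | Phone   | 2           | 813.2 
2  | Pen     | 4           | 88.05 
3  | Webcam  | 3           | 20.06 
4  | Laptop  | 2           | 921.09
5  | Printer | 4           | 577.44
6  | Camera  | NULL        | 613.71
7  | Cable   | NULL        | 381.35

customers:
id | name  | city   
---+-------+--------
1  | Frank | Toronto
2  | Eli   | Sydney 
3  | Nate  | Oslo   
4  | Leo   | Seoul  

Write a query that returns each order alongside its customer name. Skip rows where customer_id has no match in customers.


INNER JOIN keeps only orders rows whose customer_id matches an id in customers. Walk through each order:
  - order 1 (Phone): customer_id=2 -> matches Eli
  - order 2 (Pen): customer_id=4 -> matches Leo
  - order 3 (Webcam): customer_id=3 -> matches Nate
  - order 4 (Laptop): customer_id=2 -> matches Eli
  - order 5 (Printer): customer_id=4 -> matches Leo
  - order 6 (Camera): customer_id=NULL, no match -> dropped
  - order 7 (Cable): customer_id=NULL, no match -> dropped
So 2 of 7 rows are dropped.

SQL:
SELECT a.product, b.name AS customer
FROM orders a
INNER JOIN customers b ON a.customer_id = b.id

Result:
product | customer
--------+---------
Phone   | Eli     
Pen     | Leo     
Webcam  | Nate    
Laptop  | Eli     
Printer | Leo     


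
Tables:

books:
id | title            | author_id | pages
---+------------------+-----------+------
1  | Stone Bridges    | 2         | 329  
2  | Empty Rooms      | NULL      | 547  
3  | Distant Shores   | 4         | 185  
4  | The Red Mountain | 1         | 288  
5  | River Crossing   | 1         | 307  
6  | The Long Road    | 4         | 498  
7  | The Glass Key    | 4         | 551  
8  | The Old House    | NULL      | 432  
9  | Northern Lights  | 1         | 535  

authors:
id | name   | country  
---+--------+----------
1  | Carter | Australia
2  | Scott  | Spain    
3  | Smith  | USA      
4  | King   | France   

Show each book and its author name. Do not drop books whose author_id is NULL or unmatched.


LEFT JOIN keeps every row from books (the left table); where author_id has no match in authors, the author columns become NULL. Walk through each book:
  - book 1 (Stone Bridges): author_id=2 -> matches Scott
  - book 2 (Empty Rooms): author_id=NULL, no match -> kept with NULL
  - book 3 (Distant Shores): author_id=4 -> matches King
  - book 4 (The Red Mountain): author_id=1 -> matches Carter
  - book 5 (River Crossing): author_id=1 -> matches Carter
  - book 6 (The Long Road): author_id=4 -> matches King
  - book 7 (The Glass Key): author_id=4 -> matches King
  - book 8 (The Old House): author_id=NULL, no match -> kept with NULL
  - book 9 (Northern Lights): author_id=1 -> matches Carter
All 9 rows appear; 2 have NULL author.

SQL:
SELECT a.title, b.name AS author
FROM books a
LEFT JOIN authors b ON a.author_id = b.id

Result:
title            | author
-----------------+-------
Stone Bridges    | Scott 
Empty Rooms      | NULL  
Distant Shores   | King  
The Red Mountain | Carter
River Crossing   | Carter
The Long Road    | King  
The Glass Key    | King  
The Old House    | NULL  
Northern Lights  | Carter


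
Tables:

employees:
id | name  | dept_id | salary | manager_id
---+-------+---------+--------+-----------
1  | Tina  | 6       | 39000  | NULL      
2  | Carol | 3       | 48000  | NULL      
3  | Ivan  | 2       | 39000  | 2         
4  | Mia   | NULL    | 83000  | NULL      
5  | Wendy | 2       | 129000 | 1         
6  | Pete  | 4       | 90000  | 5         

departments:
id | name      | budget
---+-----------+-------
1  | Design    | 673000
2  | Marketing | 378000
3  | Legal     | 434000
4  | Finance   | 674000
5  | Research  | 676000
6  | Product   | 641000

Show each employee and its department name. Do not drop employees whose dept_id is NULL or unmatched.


LEFT JOIN keeps every row from employees (the left table); where dept_id has no match in departments, the department columns become NULL. Walk through each employee:
  - employee 1 (Tina): dept_id=6 -> matches Product
  - employee 2 (Carol): dept_id=3 -> matches Legal
  - employee 3 (Ivan): dept_id=2 -> matches Marketing
  - employee 4 (Mia): dept_id=NULL, no match -> kept with NULL
  - employee 5 (Wendy): dept_id=2 -> matches Marketing
  - employee 6 (Pete): dept_id=4 -> matches Finance
All 6 rows appear; 1 has NULL department.

SQL:
SELECT a.name, b.name AS department
FROM employees a
LEFT JOIN departments b ON a.dept_id = b.id

Result:
name  | department
------+-----------
Tina  | Product   
Carol | Legal     
Ivan  | Marketing 
Mia   | NULL      
Wendy | Marketing 
Pete  | Finance   


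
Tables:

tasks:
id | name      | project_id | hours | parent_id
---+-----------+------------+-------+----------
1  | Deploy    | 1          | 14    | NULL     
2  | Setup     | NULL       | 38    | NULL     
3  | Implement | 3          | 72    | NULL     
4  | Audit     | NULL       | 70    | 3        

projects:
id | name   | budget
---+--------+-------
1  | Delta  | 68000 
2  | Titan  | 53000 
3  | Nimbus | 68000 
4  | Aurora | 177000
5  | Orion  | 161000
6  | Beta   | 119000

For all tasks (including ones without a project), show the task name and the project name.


LEFT JOIN keeps every row from tasks (the left table); where project_id has no match in projects, the project columns become NULL. Walk through each task:
  - task 1 (Deploy): project_id=1 -> matches Delta
  - task 2 (Setup): project_id=NULL, no match -> kept with NULL
  - task 3 (Implement): project_id=3 -> matches Nimbus
  - task 4 (Audit): project_id=NULL, no match -> kept with NULL
All 4 rows appear; 2 have NULL project.

SQL:
SELECT a.name, b.name AS project
FROM tasks a
LEFT JOIN projects b ON a.project_id = b.id

Result:
name      | project
----------+--------
Deploy    | Delta  
Setup     | NULL   
Implement | Nimbus 
Audit     | NULL   


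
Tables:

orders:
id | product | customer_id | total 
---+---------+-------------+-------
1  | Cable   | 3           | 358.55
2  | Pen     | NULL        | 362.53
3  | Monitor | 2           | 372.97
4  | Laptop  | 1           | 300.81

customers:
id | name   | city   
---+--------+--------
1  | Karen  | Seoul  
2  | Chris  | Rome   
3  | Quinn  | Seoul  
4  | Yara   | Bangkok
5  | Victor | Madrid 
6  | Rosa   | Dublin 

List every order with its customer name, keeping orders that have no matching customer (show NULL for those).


LEFT JOIN keeps every row from orders (the left table); where customer_id has no match in customers, the customer columns become NULL. Walk through each order:
  - order 1 (Cable): customer_id=3 -> matches Quinn
  - order 2 (Pen): customer_id=NULL, no match -> kept with NULL
  - order 3 (Monitor): customer_id=2 -> matches Chris
  - order 4 (Laptop): customer_id=1 -> matches Karen
All 4 rows appear; 1 has NULL customer.

SQL:
SELECT a.product, b.name AS customer
FROM orders a
LEFT JOIN customers b ON a.customer_id = b.id

Result:
product | customer
--------+---------
Cable   | Quinn   
Pen     | NULL    
Monitor | Chris   
Laptop  | Karen   


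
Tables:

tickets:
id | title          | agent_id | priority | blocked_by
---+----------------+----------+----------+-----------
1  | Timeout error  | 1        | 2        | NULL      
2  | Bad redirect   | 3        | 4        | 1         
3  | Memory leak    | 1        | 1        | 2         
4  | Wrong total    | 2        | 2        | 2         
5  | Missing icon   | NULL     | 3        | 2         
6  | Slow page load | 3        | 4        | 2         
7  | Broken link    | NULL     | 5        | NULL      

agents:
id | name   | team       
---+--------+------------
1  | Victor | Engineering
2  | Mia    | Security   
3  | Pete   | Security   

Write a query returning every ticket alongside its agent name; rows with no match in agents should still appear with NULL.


LEFT JOIN keeps every row from tickets (the left table); where agent_id has no match in agents, the agent columns become NULL. Walk through each ticket:
  - ticket 1 (Timeout error): agent_id=1 -> matches Victor
  - ticket 2 (Bad redirect): agent_id=3 -> matches Pete
  - ticket 3 (Memory leak): agent_id=1 -> matches Victor
  - ticket 4 (Wrong total): agent_id=2 -> matches Mia
  - ticket 5 (Missing icon): agent_id=NULL, no match -> kept with NULL
  - ticket 6 (Slow page load): agent_id=3 -> matches Pete
  - ticket 7 (Broken link): agent_id=NULL, no match -> kept with NULL
All 7 rows appear; 2 have NULL agent.

SQL:
SELECT a.title, b.name AS agent
FROM tickets a
LEFT JOIN agents b ON a.agent_id = b.id

Result:
title          | agent 
---------------+-------
Timeout error  | Victor
Bad redirect   | Pete  
Memory leak    | Victor
Wrong total    | Mia   
Missing icon   | NULL  
Slow page load | Pete  
Broken link    | NULL  


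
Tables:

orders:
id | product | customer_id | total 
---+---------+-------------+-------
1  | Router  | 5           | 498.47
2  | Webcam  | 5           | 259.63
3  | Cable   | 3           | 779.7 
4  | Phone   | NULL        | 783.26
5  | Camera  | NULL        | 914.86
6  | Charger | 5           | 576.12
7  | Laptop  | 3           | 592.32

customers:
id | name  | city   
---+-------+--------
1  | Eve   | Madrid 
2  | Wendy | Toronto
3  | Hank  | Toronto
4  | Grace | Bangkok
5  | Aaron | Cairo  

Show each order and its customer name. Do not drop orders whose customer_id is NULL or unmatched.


LEFT JOIN keeps every row from orders (the left table); where customer_id has no match in customers, the customer columns become NULL. Walk through each order:
  - order 1 (Router): customer_id=5 -> matches Aaron
  - order 2 (Webcam): customer_id=5 -> matches Aaron
  - order 3 (Cable): customer_id=3 -> matches Hank
  - order 4 (Phone): customer_id=NULL, no match -> kept with NULL
  - order 5 (Camera): customer_id=NULL, no match -> kept with NULL
  - order 6 (Charger): customer_id=5 -> matches Aaron
  - order 7 (Laptop): customer_id=3 -> matches Hank
All 7 rows appear; 2 have NULL customer.

SQL:
SELECT a.product, b.name AS customer
FROM orders a
LEFT JOIN customers b ON a.customer_id = b.id

Result:
product | customer
--------+---------
Router  | Aaron   
Webcam  | Aaron   
Cable   | Hank    
Phone   | NULL    
Camera  | NULL    
Charger | Aaron   
Laptop  | Hank    


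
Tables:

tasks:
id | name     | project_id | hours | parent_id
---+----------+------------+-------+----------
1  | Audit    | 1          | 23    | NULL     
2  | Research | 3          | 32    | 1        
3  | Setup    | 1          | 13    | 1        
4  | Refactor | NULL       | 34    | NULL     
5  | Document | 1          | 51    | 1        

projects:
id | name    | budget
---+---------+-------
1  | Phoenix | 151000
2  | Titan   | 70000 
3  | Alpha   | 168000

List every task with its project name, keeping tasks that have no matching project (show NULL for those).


LEFT JOIN keeps every row from tasks (the left table); where project_id has no match in projects, the project columns become NULL. Walk through each task:
  - task 1 (Audit): project_id=1 -> matches Phoenix
  - task 2 (Research): project_id=3 -> matches Alpha
  - task 3 (Setup): project_id=1 -> matches Phoenix
  - task 4 (Refactor): project_id=NULL, no match -> kept with NULL
  - task 5 (Document): project_id=1 -> matches Phoenix
All 5 rows appear; 1 has NULL project.

SQL:
SELECT a.name, b.name AS project
FROM tasks a
LEFT JOIN projects b ON a.project_id = b.id

Result:
name     | project
---------+--------
Audit    | Phoenix
Research | Alpha  
Setup    | Phoenix
Refactor | NULL   
Document | Phoenix


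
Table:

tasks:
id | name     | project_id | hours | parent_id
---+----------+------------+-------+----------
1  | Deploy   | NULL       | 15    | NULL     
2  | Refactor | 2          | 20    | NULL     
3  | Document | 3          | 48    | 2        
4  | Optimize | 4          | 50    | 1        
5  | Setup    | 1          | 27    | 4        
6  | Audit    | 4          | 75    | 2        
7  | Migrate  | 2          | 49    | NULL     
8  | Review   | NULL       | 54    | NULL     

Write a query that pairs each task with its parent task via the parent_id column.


This is a self-join: tasks is joined to a second copy of itself, matching each row's parent_id to another row's id. Use LEFT JOIN so rows with parent_id=NULL are kept.
  - task 1 (Deploy): parent_id=NULL -> NULL
  - task 2 (Refactor): parent_id=NULL -> NULL
  - task 3 (Document): parent_id=2 -> Refactor
  - task 4 (Optimize): parent_id=1 -> Deploy
  - task 5 (Setup): parent_id=4 -> Optimize
  - task 6 (Audit): parent_id=2 -> Refactor
  - task 7 (Migrate): parent_id=NULL -> NULL
  - task 8 (Review): parent_id=NULL -> NULL

SQL:
SELECT a.name AS item, b.name AS parent
FROM tasks a
LEFT JOIN tasks b ON a.parent_id = b.id

Result:
item     | parent  
---------+---------
Deploy   | NULL    
Refactor | NULL    
Document | Refactor
Optimize | Deploy  
Setup    | Optimize
Audit    | Refactor
Migrate  | NULL    
Review   | NULL    


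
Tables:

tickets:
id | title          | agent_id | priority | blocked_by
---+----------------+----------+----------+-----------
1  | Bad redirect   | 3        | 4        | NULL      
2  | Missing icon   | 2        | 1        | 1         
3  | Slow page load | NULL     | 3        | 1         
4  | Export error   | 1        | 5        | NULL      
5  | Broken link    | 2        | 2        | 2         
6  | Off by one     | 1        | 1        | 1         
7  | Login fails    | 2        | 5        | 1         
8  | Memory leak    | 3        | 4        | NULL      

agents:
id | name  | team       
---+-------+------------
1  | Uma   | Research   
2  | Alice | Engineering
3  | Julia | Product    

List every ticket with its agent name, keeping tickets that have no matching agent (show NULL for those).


LEFT JOIN keeps every row from tickets (the left table); where agent_id has no match in agents, the agent columns become NULL. Walk through each ticket:
  - ticket 1 (Bad redirect): agent_id=3 -> matches Julia
  - ticket 2 (Missing icon): agent_id=2 -> matches Alice
  - ticket 3 (Slow page load): agent_id=NULL, no match -> kept with NULL
  - ticket 4 (Export error): agent_id=1 -> matches Uma
  - ticket 5 (Broken link): agent_id=2 -> matches Alice
  - ticket 6 (Off by one): agent_id=1 -> matches Uma
  - ticket 7 (Login fails): agent_id=2 -> matches Alice
  - ticket 8 (Memory leak): agent_id=3 -> matches Julia
All 8 rows appear; 1 has NULL agent.

SQL:
SELECT a.title, b.name AS agent
FROM tickets a
LEFT JOIN agents b ON a.agent_id = b.id

Result:
title          | agent
---------------+------
Bad redirect   | Julia
Missing icon   | Alice
Slow page load | NULL 
Export error   | Uma  
Broken link    | Alice
Off by one     | Uma  
Login fails    | Alice
Memory leak    | Julia


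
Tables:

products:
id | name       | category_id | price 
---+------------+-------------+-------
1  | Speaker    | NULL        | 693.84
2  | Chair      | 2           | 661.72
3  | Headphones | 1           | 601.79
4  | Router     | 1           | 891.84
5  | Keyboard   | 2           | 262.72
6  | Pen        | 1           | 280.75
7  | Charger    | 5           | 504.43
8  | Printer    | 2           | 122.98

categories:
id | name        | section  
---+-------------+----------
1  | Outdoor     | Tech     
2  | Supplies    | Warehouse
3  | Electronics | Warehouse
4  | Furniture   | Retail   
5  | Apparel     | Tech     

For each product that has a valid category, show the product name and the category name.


INNER JOIN keeps only products rows whose category_id matches an id in categories. Walk through each product:
  - product 1 (Speaker): category_id=NULL, no match -> dropped
  - product 2 (Chair): category_id=2 -> matches Supplies
  - product 3 (Headphones): category_id=1 -> matches Outdoor
  - product 4 (Router): category_id=1 -> matches Outdoor
  - product 5 (Keyboard): category_id=2 -> matches Supplies
  - product 6 (Pen): category_id=1 -> matches Outdoor
  - product 7 (Charger): category_id=5 -> matches Apparel
  - product 8 (Printer): category_id=2 -> matches Supplies
So 1 of 8 rows is dropped.

SQL:
SELECT a.name, b.name AS category
FROM products a
INNER JOIN categories b ON a.category_id = b.id

Result:
name       | category
-----------+---------
Chair      | Supplies
Headphones | Outdoor 
Router     | Outdoor 
Keyboard   | Supplies
Pen        | Outdoor 
Charger    | Apparel 
Printer    | Supplies


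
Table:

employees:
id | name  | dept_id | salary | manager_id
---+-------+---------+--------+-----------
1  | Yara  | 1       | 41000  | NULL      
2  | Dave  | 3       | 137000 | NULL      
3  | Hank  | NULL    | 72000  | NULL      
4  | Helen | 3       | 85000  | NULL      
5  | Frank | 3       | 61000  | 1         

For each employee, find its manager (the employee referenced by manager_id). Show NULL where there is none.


This is a self-join: employees is joined to a second copy of itself, matching each row's manager_id to another row's id. Use LEFT JOIN so rows with manager_id=NULL are kept.
  - employee 1 (Yara): manager_id=NULL -> NULL
  - employee 2 (Dave): manager_id=NULL -> NULL
  - employee 3 (Hank): manager_id=NULL -> NULL
  - employee 4 (Helen): manager_id=NULL -> NULL
  - employee 5 (Frank): manager_id=1 -> Yara

SQL:
SELECT a.name AS item, b.name AS manager
FROM employees a
LEFT JOIN employees b ON a.manager_id = b.id

Result:
item  | manager
------+--------
Yara  | NULL   
Dave  | NULL   
Hank  | NULL   
Helen | NULL   
Frank | Yara   


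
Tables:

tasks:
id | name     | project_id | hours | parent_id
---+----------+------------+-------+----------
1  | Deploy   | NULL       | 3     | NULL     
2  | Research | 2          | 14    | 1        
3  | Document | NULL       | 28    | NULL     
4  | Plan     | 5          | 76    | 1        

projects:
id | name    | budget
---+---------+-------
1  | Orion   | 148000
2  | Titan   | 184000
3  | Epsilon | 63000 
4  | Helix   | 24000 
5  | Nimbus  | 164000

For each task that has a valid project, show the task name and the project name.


INNER JOIN keeps only tasks rows whose project_id matches an id in projects. Walk through each task:
  - task 1 (Deploy): project_id=NULL, no match -> dropped
  - task 2 (Research): project_id=2 -> matches Titan
  - task 3 (Document): project_id=NULL, no match -> dropped
  - task 4 (Plan): project_id=5 -> matches Nimbus
So 2 of 4 rows are dropped.

SQL:
SELECT a.name, b.name AS project
FROM tasks a
INNER JOIN projects b ON a.project_id = b.id

Result:
name     | project
---------+--------
Research | Titan  
Plan     | Nimbus 
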